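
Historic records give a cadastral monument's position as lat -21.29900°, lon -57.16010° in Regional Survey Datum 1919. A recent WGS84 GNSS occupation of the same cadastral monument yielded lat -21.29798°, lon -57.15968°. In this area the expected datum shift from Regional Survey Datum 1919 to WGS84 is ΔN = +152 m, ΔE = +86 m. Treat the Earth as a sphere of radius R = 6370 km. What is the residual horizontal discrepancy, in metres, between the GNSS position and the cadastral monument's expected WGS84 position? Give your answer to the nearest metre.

57 m

Observed coordinate differences: Δφ = +0.00102°, Δλ = +0.00042°.
Converting to metres (1° lat = 111177 m, cos φ = 0.931698): observed ΔN = 113.4 m, observed ΔE = 43.5 m.
Subtracting the expected shift leaves a residual of 113.4 − (152) = -38.6 m north and 43.5 − (86) = -42.5 m east.
Residual distance = √((-38.6)² + (-42.5)²) = 57.4 m.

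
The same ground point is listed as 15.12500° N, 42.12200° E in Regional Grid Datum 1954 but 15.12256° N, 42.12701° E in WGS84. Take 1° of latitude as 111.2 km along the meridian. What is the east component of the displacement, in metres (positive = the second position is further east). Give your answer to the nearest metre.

ΔE = 538 m

Δφ = 15.12256° − 15.12500° = -0.00244°; Δλ = 42.12701° − 42.12200° = +0.00501°.
ΔN = Δφ × 111200 = -271.3 m; ΔE = Δλ × 111200 × cos(15.12500°) = +0.00501 × 111200 × 0.965359 = 537.8 m.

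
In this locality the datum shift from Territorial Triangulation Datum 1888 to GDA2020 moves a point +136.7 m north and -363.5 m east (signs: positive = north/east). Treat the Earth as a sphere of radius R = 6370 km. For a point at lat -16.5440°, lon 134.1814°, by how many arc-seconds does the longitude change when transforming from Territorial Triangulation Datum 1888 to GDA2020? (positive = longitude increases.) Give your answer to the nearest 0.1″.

At latitude -16.5440°, cos φ = 0.958601.
One radian of longitude at latitude φ spans R cos φ, so Δλ = ΔE / (R cos φ) = -363.5 / (6370000 × 0.958601) = -5.9529e-05 rad = -12.279″.

Δλ = -12.3″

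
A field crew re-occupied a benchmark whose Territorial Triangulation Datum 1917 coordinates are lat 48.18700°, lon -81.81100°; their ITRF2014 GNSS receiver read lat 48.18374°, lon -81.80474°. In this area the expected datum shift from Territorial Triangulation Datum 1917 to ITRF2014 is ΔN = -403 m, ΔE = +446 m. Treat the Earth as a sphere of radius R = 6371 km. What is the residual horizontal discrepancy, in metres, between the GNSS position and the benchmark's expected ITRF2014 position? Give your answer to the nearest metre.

44 m

Observed coordinate differences: Δφ = -0.00326°, Δλ = +0.00626°.
Converting to metres (1° lat = 111195 m, cos φ = 0.666702): observed ΔN = -362.5 m, observed ΔE = 464.1 m.
Subtracting the expected shift leaves a residual of -362.5 − (-403) = 40.5 m north and 464.1 − (446) = 18.1 m east.
Residual distance = √(40.5² + 18.1²) = 44.4 m.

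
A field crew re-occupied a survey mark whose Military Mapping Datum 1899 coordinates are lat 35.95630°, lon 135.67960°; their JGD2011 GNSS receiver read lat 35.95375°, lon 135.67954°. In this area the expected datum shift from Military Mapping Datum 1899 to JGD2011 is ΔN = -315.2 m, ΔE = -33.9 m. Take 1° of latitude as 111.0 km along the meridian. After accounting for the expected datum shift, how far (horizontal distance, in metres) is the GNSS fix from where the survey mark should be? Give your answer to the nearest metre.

43 m

Observed coordinate differences: Δφ = -0.00255°, Δλ = -0.00006°.
Converting to metres (1° lat = 111000 m, cos φ = 0.809465): observed ΔN = -283.0 m, observed ΔE = -5.4 m.
Subtracting the expected shift leaves a residual of -283.0 − (-315.2) = 32.2 m north and -5.4 − (-33.9) = 28.5 m east.
Residual distance = √(32.2² + 28.5²) = 43.0 m.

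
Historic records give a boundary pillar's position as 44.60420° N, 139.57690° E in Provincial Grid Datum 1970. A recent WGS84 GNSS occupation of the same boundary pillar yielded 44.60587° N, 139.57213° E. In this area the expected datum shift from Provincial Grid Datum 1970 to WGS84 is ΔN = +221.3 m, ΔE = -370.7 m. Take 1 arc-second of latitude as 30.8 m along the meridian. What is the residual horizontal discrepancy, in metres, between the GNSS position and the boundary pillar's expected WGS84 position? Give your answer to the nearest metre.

Observed coordinate differences: Δφ = +0.00167°, Δλ = -0.00477°.
Converting to metres (1° lat = 110880 m, cos φ = 0.711975): observed ΔN = 185.2 m, observed ΔE = -376.6 m.
Subtracting the expected shift leaves a residual of 185.2 − (221.3) = -36.1 m north and -376.6 − (-370.7) = -5.9 m east.
Residual distance = √((-36.1)² + (-5.9)²) = 36.6 m.

37 m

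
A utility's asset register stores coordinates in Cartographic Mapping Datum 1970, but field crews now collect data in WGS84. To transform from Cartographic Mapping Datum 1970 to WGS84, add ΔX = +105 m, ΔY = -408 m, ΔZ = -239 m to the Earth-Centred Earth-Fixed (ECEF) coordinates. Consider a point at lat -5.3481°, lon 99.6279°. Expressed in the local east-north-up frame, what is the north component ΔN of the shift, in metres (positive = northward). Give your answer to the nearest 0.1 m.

The local north axis is (−sin φ cos λ, −sin φ sin λ, cos φ), giving ΔN = -1.637 − 37.493 − 237.960 = -277.09 m.

ΔN = -277.1 m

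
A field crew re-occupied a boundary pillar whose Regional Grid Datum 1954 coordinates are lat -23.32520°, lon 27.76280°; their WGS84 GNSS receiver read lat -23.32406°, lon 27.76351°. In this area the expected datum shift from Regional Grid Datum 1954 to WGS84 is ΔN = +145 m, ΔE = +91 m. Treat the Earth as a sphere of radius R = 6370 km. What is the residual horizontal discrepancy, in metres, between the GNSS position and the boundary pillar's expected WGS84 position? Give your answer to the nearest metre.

26 m

Observed coordinate differences: Δφ = +0.00114°, Δλ = +0.00071°.
Converting to metres (1° lat = 111177 m, cos φ = 0.918272): observed ΔN = 126.7 m, observed ΔE = 72.5 m.
Subtracting the expected shift leaves a residual of 126.7 − (145) = -18.3 m north and 72.5 − (91) = -18.5 m east.
Residual distance = √((-18.3)² + (-18.5)²) = 26.0 m.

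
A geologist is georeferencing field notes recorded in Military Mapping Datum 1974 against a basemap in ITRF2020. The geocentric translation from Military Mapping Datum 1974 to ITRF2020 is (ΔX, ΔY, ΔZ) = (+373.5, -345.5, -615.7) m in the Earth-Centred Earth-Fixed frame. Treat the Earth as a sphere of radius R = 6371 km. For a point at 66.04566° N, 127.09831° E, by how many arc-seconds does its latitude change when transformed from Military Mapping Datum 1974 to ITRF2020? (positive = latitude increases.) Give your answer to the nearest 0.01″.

sin φ = 0.913869, cos φ = 0.406008, sin λ = 0.797602, cos λ = -0.603184.
North component: ΔN = −sin φ cos λ·ΔX − sin φ sin λ·ΔY + cos φ·ΔZ = −(0.913869)(-0.603184)(373.5) − (0.913869)(0.797602)(-345.5) + (0.406008)(-615.7) = 207.74 m.
1° of latitude spans πR/180 = 111195 m, so Δφ = 207.74 / 111195 × 3600 = 6.726″.

Δφ = 6.73″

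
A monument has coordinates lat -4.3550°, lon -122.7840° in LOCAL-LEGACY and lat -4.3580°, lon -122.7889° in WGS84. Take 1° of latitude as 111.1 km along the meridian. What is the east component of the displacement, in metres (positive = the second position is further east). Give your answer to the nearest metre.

ΔE = -543 m

Δφ = -4.3580° − -4.3550° = -0.0030°; Δλ = -122.7889° − -122.7840° = -0.0049°.
ΔN = Δφ × 111100 = -333.3 m; ΔE = Δλ × 111100 × cos(-4.3550°) = -0.0049 × 111100 × 0.997113 = -542.8 m.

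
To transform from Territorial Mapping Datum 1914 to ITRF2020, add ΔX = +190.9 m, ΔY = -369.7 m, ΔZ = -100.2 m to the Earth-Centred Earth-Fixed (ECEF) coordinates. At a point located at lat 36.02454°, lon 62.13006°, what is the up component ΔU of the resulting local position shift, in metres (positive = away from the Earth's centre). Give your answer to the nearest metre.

ΔU = -251 m

At φ = 36.02454°, λ = 62.13006°: sin φ = 0.588132, cos φ = 0.808765, sin λ = 0.884011, cos λ = 0.467466.
ΔU = cos φ cos λ·ΔX + cos φ sin λ·ΔY + sin φ·ΔZ = (0.808765)(0.467466)(190.9) + (0.808765)(0.884011)(-369.7) + (0.588132)(-100.2) = -251.08 m.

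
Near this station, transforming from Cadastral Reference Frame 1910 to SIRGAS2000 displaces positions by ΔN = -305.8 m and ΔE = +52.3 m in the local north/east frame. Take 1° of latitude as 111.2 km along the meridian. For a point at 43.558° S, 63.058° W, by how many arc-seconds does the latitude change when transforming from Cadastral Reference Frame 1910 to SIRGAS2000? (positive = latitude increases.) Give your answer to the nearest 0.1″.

Δφ = -9.9″

1° of latitude = 111.2 km, so Δφ = -305.8 / 111200 = -0.0027500° = -9.900″.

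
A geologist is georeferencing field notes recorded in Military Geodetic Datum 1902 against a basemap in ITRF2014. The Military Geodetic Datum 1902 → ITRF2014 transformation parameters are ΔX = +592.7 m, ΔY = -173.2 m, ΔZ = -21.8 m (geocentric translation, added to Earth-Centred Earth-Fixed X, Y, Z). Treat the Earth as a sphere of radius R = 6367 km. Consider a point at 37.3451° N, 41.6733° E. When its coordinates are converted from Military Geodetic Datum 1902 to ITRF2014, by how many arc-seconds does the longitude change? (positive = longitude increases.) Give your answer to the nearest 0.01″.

Δλ = -21.33″

sin φ = 0.606614, cos φ = 0.794996, sin λ = 0.664882, cos λ = 0.746948.
East component: ΔE = −sin λ·ΔX + cos λ·ΔY = −(0.664882)(592.7) + (0.746948)(-173.2) = -523.45 m.
1° of latitude spans πR/180 = 111125 m; at latitude φ, 1° of longitude spans that × cos φ = 88344.0 m, so Δλ = -523.45 / 88344.0 × 3600 = -21.330″.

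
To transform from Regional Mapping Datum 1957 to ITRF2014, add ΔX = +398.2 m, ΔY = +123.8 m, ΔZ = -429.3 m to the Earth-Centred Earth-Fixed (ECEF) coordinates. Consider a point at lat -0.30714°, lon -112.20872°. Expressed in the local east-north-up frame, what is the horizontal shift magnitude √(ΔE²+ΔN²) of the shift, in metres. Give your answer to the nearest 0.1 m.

The local east axis at (φ, λ) is (−sin λ, cos λ, 0), so ΔE = −sin(-112.20872°)·398.2 + cos(-112.20872°)·123.8 = 321.86 m.
The local north axis is (−sin φ cos λ, −sin φ sin λ, cos φ), giving ΔN = -0.807 − 0.614 − 429.294 = -430.72 m.
Horizontal magnitude = √(ΔE² + ΔN²) = √(321.86² + (-430.72)²) = 537.69 m.

537.7 m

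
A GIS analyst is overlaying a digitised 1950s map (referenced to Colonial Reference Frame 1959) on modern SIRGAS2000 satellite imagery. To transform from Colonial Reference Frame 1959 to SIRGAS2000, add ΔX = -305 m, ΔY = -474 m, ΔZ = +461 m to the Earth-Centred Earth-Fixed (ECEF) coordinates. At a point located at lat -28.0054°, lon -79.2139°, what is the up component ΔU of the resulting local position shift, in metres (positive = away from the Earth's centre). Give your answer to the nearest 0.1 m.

ΔU = 144.2 m

The local up (radial) axis is (cos φ cos λ, cos φ sin λ, sin φ), giving ΔU = -50.395 + 411.102 − 216.465 = 144.24 m.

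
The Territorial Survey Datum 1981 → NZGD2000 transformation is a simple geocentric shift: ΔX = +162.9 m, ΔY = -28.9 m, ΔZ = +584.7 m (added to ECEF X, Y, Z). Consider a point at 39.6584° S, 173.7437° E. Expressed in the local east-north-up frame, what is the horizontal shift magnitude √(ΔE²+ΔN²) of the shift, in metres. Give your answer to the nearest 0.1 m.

345.0 m

The local east axis at (φ, λ) is (−sin λ, cos λ, 0), so ΔE = −sin(173.7437°)·162.9 + cos(173.7437°)·(-28.9) = 10.98 m.
The local north axis is (−sin φ cos λ, −sin φ sin λ, cos φ), giving ΔN = -103.345 − 2.010 + 450.139 = 344.78 m.
Horizontal magnitude = √(ΔE² + ΔN²) = √(10.98² + 344.78²) = 344.96 m.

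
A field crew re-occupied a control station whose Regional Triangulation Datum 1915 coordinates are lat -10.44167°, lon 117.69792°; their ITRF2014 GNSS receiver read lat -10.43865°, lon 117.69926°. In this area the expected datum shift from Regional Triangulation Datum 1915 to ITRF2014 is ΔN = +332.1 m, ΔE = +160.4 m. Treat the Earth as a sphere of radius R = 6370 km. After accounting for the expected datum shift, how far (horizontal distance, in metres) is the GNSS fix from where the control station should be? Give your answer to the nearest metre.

14 m

Observed coordinate differences: Δφ = +0.00302°, Δλ = +0.00134°.
Converting to metres (1° lat = 111177 m, cos φ = 0.983440): observed ΔN = 335.8 m, observed ΔE = 146.5 m.
Subtracting the expected shift leaves a residual of 335.8 − (332.1) = 3.7 m north and 146.5 − (160.4) = -13.9 m east.
Residual distance = √(3.7² + (-13.9)²) = 14.4 m.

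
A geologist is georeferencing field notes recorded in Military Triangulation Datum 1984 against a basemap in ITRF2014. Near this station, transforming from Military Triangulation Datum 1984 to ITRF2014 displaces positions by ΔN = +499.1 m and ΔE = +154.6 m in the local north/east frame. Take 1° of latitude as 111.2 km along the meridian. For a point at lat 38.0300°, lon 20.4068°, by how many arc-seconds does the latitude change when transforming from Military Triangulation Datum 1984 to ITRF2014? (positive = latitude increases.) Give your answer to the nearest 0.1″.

Δφ = 16.2″

1° of latitude = 111.2 km, so Δφ = 499.1 / 111200 = 0.0044883° = 16.158″.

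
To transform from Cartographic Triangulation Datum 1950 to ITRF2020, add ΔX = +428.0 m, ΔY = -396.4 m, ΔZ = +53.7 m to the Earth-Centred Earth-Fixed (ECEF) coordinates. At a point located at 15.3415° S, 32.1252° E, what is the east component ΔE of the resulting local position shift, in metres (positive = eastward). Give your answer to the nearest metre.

ΔE = -563 m

The local east axis at (φ, λ) is (−sin λ, cos λ, 0), so ΔE = −sin(32.1252°)·428.0 + cos(32.1252°)·(-396.4) = -563.30 m.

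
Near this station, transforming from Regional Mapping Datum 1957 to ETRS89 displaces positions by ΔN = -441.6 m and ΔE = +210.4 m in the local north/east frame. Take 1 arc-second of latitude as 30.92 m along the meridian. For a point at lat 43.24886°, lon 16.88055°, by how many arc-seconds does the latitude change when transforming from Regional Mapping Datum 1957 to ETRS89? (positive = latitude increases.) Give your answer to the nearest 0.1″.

1″ of latitude = 30.92 m, so Δφ = -441.6 / 30.92 = -14.282″.

Δφ = -14.3″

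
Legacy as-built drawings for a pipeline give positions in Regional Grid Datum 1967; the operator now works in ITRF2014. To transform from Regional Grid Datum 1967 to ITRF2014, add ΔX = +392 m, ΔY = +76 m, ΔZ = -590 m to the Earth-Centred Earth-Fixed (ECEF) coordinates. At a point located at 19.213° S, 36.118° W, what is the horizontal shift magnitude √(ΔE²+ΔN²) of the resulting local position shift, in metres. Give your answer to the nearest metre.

552 m

At φ = -19.213°, λ = -36.118°: sin φ = -0.329081, cos φ = 0.944302, sin λ = -0.589450, cos λ = 0.807805.
ΔE = −sin λ·ΔX + cos λ·ΔY = −(-0.589450)·(392) + (0.807805)·(76) = 292.46 m.
ΔN = −sin φ cos λ·ΔX − sin φ sin λ·ΔY + cos φ·ΔZ = −(-0.329081)(0.807805)(392) − (-0.329081)(-0.589450)(76) + (0.944302)(-590) = -467.67 m.
Horizontal magnitude = √(ΔE² + ΔN²) = √(292.46² + (-467.67)²) = 551.59 m.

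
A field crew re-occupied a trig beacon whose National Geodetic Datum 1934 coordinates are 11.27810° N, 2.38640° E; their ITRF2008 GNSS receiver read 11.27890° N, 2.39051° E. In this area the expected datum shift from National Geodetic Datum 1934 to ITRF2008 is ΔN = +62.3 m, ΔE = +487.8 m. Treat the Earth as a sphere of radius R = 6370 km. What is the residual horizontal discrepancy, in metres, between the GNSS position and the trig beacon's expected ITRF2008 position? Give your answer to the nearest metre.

Observed coordinate differences: Δφ = +0.00080°, Δλ = +0.00411°.
Converting to metres (1° lat = 111177 m, cos φ = 0.980689): observed ΔN = 88.9 m, observed ΔE = 448.1 m.
Subtracting the expected shift leaves a residual of 88.9 − (62.3) = 26.6 m north and 448.1 − (487.8) = -39.7 m east.
Residual distance = √(26.6² + (-39.7)²) = 47.8 m.

48 m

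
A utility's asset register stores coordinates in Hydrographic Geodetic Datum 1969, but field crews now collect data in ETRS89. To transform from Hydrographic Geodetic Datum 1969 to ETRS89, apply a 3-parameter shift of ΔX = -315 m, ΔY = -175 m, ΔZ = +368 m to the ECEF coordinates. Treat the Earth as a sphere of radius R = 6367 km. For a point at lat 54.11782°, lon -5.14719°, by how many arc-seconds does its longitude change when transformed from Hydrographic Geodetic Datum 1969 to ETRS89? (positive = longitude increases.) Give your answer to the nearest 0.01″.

Δλ = -11.20″

sin φ = 0.810224, cos φ = 0.586120, sin λ = -0.089715, cos λ = 0.995968.
East component: ΔE = −sin λ·ΔX + cos λ·ΔY = −(-0.089715)(-315) + (0.995968)(-175) = -202.55 m.
1° of latitude spans πR/180 = 111125 m; at latitude φ, 1° of longitude spans that × cos φ = 65132.7 m, so Δλ = -202.55 / 65132.7 × 3600 = -11.196″.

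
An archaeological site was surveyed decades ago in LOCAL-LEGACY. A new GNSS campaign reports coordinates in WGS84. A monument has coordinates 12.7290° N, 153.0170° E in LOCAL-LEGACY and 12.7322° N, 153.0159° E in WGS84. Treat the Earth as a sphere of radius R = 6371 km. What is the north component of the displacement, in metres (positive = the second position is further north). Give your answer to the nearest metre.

ΔN = 356 m

Δφ = 12.7322° − 12.7290° = +0.0032°; Δλ = 153.0159° − 153.0170° = -0.0011°.
1° along a meridian = πR/180 = 111195 m.
ΔN = Δφ × 111195 = 355.8 m; ΔE = Δλ × 111195 × cos(12.7290°) = -0.0011 × 111195 × 0.975423 = -119.3 m.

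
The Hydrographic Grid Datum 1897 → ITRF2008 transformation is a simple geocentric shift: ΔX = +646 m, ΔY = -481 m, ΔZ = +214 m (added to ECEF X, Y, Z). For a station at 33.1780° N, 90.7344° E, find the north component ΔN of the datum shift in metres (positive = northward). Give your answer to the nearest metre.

The local north axis is (−sin φ cos λ, −sin φ sin λ, cos φ), giving ΔN = 4.531 + 263.202 + 179.113 = 446.85 m.

ΔN = 447 m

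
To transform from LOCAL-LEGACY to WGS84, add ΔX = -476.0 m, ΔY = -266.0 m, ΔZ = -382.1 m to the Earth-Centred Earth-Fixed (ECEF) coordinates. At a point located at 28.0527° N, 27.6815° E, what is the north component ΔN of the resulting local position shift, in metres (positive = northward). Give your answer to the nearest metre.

At φ = 28.0527°, λ = 27.6815°: sin φ = 0.470283, cos φ = 0.882515, sin λ = 0.464556, cos λ = 0.885544.
ΔN = −sin φ cos λ·ΔX − sin φ sin λ·ΔY + cos φ·ΔZ = −(0.470283)(0.885544)(-476.0) − (0.470283)(0.464556)(-266.0) + (0.882515)(-382.1) = -80.86 m.

ΔN = -81 m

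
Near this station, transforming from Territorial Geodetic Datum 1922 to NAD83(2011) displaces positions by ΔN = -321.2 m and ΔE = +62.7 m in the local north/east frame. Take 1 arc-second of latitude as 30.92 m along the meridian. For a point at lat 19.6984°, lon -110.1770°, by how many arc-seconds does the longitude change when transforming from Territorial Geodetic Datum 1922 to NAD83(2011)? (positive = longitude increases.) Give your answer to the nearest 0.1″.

At latitude 19.6984°, cos φ = 0.941480.
1″ of longitude at this latitude = 30.92 × cos φ = 29.1106 m, so Δλ = 62.7 / 29.1106 = 2.154″.

Δλ = 2.2″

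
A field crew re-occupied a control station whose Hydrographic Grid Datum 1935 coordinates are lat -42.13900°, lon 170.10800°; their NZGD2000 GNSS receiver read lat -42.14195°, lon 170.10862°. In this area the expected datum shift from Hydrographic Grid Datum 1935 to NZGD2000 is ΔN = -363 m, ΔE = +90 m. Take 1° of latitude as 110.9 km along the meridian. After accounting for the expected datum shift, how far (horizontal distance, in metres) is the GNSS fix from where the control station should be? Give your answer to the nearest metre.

Observed coordinate differences: Δφ = -0.00295°, Δλ = +0.00062°.
Converting to metres (1° lat = 110900 m, cos φ = 0.741519): observed ΔN = -327.2 m, observed ΔE = 51.0 m.
Subtracting the expected shift leaves a residual of -327.2 − (-363) = 35.8 m north and 51.0 − (90) = -39.0 m east.
Residual distance = √(35.8² + (-39.0)²) = 53.0 m.

53 m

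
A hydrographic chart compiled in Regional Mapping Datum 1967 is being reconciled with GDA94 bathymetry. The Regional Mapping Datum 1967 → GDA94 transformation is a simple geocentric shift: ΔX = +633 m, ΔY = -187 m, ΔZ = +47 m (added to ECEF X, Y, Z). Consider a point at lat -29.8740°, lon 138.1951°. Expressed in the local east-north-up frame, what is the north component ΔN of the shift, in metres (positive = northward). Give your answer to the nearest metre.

ΔN = -256 m

At φ = -29.8740°, λ = 138.1951°: sin φ = -0.498094, cos φ = 0.867123, sin λ = 0.666596, cos λ = -0.745419.
ΔN = −sin φ cos λ·ΔX − sin φ sin λ·ΔY + cos φ·ΔZ = −(-0.498094)(-0.745419)(633) − (-0.498094)(0.666596)(-187) + (0.867123)(47) = -256.36 m.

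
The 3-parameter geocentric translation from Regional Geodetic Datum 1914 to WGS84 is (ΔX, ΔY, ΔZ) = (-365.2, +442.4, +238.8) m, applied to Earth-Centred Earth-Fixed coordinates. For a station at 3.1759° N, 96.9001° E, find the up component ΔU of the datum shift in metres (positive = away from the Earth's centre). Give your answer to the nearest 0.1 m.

ΔU = 495.6 m

The local up (radial) axis is (cos φ cos λ, cos φ sin λ, sin φ), giving ΔU = 43.807 + 438.521 + 13.230 = 495.56 m.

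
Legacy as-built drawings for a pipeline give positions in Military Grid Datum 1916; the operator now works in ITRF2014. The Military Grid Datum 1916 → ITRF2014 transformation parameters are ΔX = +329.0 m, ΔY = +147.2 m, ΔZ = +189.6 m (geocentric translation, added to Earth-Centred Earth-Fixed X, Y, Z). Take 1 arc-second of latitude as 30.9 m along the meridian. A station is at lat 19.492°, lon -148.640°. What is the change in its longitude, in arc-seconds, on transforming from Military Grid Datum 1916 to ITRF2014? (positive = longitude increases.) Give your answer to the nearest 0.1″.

Δλ = 1.6″

sin φ = 0.333675, cos φ = 0.942688, sin λ = -0.520414, cos λ = -0.853914.
East component: ΔE = −sin λ·ΔX + cos λ·ΔY = −(-0.520414)(329.0) + (-0.853914)(147.2) = 45.52 m.
1° of latitude spans 3600 × 30.90 = 111240 m; at latitude φ, 1° of longitude spans that × cos φ = 104864.6 m, so Δλ = 45.52 / 104864.6 × 3600 = 1.563″.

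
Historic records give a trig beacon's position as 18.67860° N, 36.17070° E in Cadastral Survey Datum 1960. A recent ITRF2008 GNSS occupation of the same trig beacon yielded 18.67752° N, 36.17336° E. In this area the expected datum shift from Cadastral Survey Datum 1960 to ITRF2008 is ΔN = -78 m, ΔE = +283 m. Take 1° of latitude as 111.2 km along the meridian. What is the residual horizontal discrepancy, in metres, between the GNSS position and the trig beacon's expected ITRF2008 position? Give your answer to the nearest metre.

Observed coordinate differences: Δφ = -0.00108°, Δλ = +0.00266°.
Converting to metres (1° lat = 111200 m, cos φ = 0.947330): observed ΔN = -120.1 m, observed ΔE = 280.2 m.
Subtracting the expected shift leaves a residual of -120.1 − (-78) = -42.1 m north and 280.2 − (283) = -2.8 m east.
Residual distance = √((-42.1)² + (-2.8)²) = 42.2 m.

42 m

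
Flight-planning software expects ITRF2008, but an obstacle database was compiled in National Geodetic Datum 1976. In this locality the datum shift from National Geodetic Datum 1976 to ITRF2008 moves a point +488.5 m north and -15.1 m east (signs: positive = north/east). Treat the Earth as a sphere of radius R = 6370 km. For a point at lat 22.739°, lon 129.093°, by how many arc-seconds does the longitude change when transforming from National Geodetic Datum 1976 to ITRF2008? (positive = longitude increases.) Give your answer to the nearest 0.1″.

Δλ = -0.5″

At latitude 22.739°, cos φ = 0.922275.
One radian of longitude at latitude φ spans R cos φ, so Δλ = ΔE / (R cos φ) = -15.1 / (6370000 × 0.922275) = -2.5703e-06 rad = -0.530″.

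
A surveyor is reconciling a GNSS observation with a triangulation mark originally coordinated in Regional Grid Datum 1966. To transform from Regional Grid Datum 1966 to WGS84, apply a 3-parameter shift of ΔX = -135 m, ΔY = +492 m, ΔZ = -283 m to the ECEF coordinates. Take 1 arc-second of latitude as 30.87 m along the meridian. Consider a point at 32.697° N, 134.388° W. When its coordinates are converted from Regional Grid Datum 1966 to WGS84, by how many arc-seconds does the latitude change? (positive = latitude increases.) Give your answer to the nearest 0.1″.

Δφ = -3.2″

sin φ = 0.540196, cos φ = 0.841539, sin λ = -0.714619, cos λ = -0.699514.
North component: ΔN = −sin φ cos λ·ΔX − sin φ sin λ·ΔY + cos φ·ΔZ = −(0.540196)(-0.699514)(-135) − (0.540196)(-0.714619)(492) + (0.841539)(-283) = -99.24 m.
1° of latitude spans 3600 × 30.87 = 111132 m, so Δφ = -99.24 / 111132 × 3600 = -3.215″.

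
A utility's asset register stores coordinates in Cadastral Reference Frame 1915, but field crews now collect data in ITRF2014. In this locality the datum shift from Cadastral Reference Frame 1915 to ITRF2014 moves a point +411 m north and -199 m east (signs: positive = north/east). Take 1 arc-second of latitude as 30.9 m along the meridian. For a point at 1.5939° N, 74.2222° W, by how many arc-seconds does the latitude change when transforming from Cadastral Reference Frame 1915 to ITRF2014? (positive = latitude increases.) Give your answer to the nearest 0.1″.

Δφ = 13.3″

1″ of latitude = 30.90 m, so Δφ = 411.0 / 30.90 = 13.301″.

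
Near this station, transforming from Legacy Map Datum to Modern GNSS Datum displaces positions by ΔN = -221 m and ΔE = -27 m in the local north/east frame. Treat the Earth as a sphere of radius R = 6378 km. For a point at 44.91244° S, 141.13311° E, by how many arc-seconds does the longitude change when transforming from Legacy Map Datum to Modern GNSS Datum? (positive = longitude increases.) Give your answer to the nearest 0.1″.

Δλ = -1.2″

At latitude -44.91244°, cos φ = 0.708187.
One radian of longitude at latitude φ spans R cos φ, so Δλ = ΔE / (R cos φ) = -27.0 / (6378000 × 0.708187) = -5.9777e-06 rad = -1.233″.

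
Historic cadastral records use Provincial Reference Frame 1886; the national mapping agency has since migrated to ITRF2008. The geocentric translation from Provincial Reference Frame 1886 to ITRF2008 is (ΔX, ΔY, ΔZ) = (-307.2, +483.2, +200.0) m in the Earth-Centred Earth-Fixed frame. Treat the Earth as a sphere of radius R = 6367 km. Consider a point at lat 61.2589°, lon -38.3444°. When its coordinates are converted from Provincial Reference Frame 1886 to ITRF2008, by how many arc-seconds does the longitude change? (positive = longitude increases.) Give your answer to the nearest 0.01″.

Δλ = 12.69″

sin φ = 0.876801, cos φ = 0.480853, sin λ = -0.620387, cos λ = 0.784296.
East component: ΔE = −sin λ·ΔX + cos λ·ΔY = −(-0.620387)(-307.2) + (0.784296)(483.2) = 188.39 m.
1° of latitude spans πR/180 = 111125 m; at latitude φ, 1° of longitude spans that × cos φ = 53434.8 m, so Δλ = 188.39 / 53434.8 × 3600 = 12.692″.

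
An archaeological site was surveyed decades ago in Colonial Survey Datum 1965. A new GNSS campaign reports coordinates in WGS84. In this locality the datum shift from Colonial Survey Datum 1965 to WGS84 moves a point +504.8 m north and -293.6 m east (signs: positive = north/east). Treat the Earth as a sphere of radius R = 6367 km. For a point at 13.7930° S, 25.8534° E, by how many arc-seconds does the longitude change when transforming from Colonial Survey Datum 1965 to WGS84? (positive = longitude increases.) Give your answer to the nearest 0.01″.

At latitude -13.7930°, cos φ = 0.971163.
One radian of longitude at latitude φ spans R cos φ, so Δλ = ΔE / (R cos φ) = -293.6 / (6367000 × 0.971163) = -4.7482e-05 rad = -9.794″.

Δλ = -9.79″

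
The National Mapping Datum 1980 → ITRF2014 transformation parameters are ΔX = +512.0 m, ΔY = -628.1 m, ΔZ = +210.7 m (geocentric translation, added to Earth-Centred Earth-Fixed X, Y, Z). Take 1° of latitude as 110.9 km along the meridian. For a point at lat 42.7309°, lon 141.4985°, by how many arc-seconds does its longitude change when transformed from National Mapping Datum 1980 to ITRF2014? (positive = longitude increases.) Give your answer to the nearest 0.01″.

Δλ = 7.64″

sin φ = 0.678556, cos φ = 0.734549, sin λ = 0.622535, cos λ = -0.782592.
East component: ΔE = −sin λ·ΔX + cos λ·ΔY = −(0.622535)(512.0) + (-0.782592)(-628.1) = 172.81 m.
1° of latitude spans 110900 m; at latitude φ, 1° of longitude spans that × cos φ = 81461.5 m, so Δλ = 172.81 / 81461.5 × 3600 = 7.637″.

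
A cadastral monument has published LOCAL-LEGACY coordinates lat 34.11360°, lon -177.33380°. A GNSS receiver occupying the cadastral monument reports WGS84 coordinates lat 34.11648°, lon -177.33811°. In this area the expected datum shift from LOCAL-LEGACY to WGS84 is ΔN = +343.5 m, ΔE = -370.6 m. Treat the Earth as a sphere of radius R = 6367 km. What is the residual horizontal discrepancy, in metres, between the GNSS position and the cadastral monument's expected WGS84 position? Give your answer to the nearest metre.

Observed coordinate differences: Δφ = +0.00288°, Δλ = -0.00431°.
Converting to metres (1° lat = 111125 m, cos φ = 0.827927): observed ΔN = 320.0 m, observed ΔE = -396.5 m.
Subtracting the expected shift leaves a residual of 320.0 − (343.5) = -23.5 m north and -396.5 − (-370.6) = -25.9 m east.
Residual distance = √((-23.5)² + (-25.9)²) = 35.0 m.

35 m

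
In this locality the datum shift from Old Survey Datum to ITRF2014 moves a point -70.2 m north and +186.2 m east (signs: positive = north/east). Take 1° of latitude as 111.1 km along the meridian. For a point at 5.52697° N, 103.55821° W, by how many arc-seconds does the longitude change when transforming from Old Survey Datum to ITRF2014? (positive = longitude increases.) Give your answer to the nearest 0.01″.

At latitude 5.52697°, cos φ = 0.995351.
1° of longitude at this latitude = 111.1 × cos φ = 110.58 km, so Δλ = 186.2 / 110583.5 = 0.0016838° = 6.062″.

Δλ = 6.06″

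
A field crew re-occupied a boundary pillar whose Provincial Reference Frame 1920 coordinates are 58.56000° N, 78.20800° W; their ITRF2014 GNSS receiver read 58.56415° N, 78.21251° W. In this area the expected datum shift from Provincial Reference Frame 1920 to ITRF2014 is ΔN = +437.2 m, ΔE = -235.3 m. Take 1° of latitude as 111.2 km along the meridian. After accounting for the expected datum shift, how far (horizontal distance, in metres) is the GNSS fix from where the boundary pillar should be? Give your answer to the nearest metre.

36 m

Observed coordinate differences: Δφ = +0.00415°, Δλ = -0.00451°.
Converting to metres (1° lat = 111200 m, cos φ = 0.521605): observed ΔN = 461.5 m, observed ΔE = -261.6 m.
Subtracting the expected shift leaves a residual of 461.5 − (437.2) = 24.3 m north and -261.6 − (-235.3) = -26.3 m east.
Residual distance = √(24.3² + (-26.3)²) = 35.8 m.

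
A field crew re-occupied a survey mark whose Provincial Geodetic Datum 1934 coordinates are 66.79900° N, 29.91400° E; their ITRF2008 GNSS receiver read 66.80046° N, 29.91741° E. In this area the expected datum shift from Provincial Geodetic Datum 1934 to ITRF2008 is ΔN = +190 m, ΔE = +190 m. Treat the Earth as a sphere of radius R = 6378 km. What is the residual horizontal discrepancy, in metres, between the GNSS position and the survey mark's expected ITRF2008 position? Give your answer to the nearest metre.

49 m

Observed coordinate differences: Δφ = +0.00146°, Δλ = +0.00341°.
Converting to metres (1° lat = 111317 m, cos φ = 0.393958): observed ΔN = 162.5 m, observed ΔE = 149.5 m.
Subtracting the expected shift leaves a residual of 162.5 − (190) = -27.5 m north and 149.5 − (190) = -40.5 m east.
Residual distance = √((-27.5)² + (-40.5)²) = 48.9 m.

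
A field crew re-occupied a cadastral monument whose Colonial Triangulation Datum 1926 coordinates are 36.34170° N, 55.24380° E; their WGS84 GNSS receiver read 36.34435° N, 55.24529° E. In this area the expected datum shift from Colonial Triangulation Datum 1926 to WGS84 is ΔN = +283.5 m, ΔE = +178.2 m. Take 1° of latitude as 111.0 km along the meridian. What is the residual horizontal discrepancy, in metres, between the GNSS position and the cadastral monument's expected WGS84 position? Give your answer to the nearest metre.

Observed coordinate differences: Δφ = +0.00265°, Δλ = +0.00149°.
Converting to metres (1° lat = 111000 m, cos φ = 0.805497): observed ΔN = 294.1 m, observed ΔE = 133.2 m.
Subtracting the expected shift leaves a residual of 294.1 − (283.5) = 10.6 m north and 133.2 − (178.2) = -45.0 m east.
Residual distance = √(10.6² + (-45.0)²) = 46.2 m.

46 m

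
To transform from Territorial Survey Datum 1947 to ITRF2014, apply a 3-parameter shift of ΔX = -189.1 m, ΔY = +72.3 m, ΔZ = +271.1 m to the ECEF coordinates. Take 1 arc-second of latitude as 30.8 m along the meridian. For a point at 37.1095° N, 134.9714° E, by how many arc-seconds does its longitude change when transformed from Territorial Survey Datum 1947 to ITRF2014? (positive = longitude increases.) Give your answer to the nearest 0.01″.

Δλ = 3.37″

sin φ = 0.603340, cos φ = 0.797484, sin λ = 0.707460, cos λ = -0.706754.
East component: ΔE = −sin λ·ΔX + cos λ·ΔY = −(0.707460)(-189.1) + (-0.706754)(72.3) = 82.68 m.
1° of latitude spans 3600 × 30.80 = 110880 m; at latitude φ, 1° of longitude spans that × cos φ = 88425.0 m, so Δλ = 82.68 / 88425.0 × 3600 = 3.366″.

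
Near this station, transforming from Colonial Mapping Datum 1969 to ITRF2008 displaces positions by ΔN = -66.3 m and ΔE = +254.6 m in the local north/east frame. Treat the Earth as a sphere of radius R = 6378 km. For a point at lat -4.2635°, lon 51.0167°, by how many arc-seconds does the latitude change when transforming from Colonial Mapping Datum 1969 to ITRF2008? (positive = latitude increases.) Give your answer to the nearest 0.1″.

On a sphere of radius R, 1 rad of latitude = R, so Δφ = ΔN / R = -66.3 / 6378000 = -1.0395e-05 rad = -2.144″.

Δφ = -2.1″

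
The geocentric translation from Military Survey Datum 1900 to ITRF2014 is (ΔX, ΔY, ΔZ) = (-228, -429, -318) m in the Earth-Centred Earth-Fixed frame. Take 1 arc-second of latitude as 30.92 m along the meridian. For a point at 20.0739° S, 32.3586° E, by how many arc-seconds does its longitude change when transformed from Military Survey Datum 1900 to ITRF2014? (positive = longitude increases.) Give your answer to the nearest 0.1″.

sin φ = -0.343232, cos φ = 0.939251, sin λ = 0.535217, cos λ = 0.844715.
East component: ΔE = −sin λ·ΔX + cos λ·ΔY = −(0.535217)(-228) + (0.844715)(-429) = -240.35 m.
1° of latitude spans 3600 × 30.92 = 111312 m; at latitude φ, 1° of longitude spans that × cos φ = 104549.9 m, so Δλ = -240.35 / 104549.9 × 3600 = -8.276″.

Δλ = -8.3″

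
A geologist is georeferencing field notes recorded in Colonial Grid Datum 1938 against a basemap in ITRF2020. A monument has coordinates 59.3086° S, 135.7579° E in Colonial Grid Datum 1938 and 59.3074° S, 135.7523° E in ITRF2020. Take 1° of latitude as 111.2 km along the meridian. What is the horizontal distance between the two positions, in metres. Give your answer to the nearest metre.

Δφ = -59.3074° − -59.3086° = +0.0012°; Δλ = 135.7523° − 135.7579° = -0.0056°.
ΔN = Δφ × 111200 = 133.4 m; ΔE = Δλ × 111200 × cos(-59.3086°) = -0.0056 × 111200 × 0.510414 = -317.8 m.
Distance = √(ΔE² + ΔN²) = √((-317.8)² + 133.4²) = 344.7 m.

345 m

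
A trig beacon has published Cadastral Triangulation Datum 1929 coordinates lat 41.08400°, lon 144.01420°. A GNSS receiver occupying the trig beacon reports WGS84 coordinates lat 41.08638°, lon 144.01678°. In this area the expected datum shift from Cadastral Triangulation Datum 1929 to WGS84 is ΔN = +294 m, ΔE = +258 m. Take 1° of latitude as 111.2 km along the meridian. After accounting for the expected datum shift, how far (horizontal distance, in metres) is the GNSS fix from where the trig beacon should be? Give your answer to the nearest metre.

51 m

Observed coordinate differences: Δφ = +0.00238°, Δλ = +0.00258°.
Converting to metres (1° lat = 111200 m, cos φ = 0.753747): observed ΔN = 264.7 m, observed ΔE = 216.2 m.
Subtracting the expected shift leaves a residual of 264.7 − (294) = -29.3 m north and 216.2 − (258) = -41.8 m east.
Residual distance = √((-29.3)² + (-41.8)²) = 51.0 m.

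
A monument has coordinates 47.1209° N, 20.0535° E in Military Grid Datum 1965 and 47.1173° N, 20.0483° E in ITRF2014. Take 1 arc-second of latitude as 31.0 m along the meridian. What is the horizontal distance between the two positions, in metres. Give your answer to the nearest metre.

563 m

Δφ = 47.1173° − 47.1209° = -0.0036°; Δλ = 20.0483° − 20.0535° = -0.0052°.
1° of latitude = 3600 × 31.00 = 111600 m.
ΔN = Δφ × 111600 = -401.8 m; ΔE = Δλ × 111600 × cos(47.1209°) = -0.0052 × 111600 × 0.680454 = -394.9 m.
Distance = √(ΔE² + ΔN²) = √((-394.9)² + (-401.8)²) = 563.3 m.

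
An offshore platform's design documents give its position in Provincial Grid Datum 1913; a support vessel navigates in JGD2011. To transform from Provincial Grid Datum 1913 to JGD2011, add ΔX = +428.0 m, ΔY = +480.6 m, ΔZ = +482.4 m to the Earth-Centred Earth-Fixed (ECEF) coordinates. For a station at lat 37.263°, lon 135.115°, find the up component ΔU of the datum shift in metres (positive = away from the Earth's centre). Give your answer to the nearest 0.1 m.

ΔU = 320.7 m

At φ = 37.263°, λ = 135.115°: sin φ = 0.605475, cos φ = 0.795865, sin λ = 0.705686, cos λ = -0.708525.
ΔU = cos φ cos λ·ΔX + cos φ sin λ·ΔY + sin φ·ΔZ = (0.795865)(-0.708525)(428.0) + (0.795865)(0.705686)(480.6) + (0.605475)(482.4) = 320.66 m.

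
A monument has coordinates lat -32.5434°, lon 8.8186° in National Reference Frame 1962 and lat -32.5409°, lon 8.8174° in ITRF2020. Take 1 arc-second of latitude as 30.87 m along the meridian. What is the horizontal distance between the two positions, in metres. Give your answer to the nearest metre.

Δφ = -32.5409° − -32.5434° = +0.0025°; Δλ = 8.8174° − 8.8186° = -0.0012°.
1° of latitude = 3600 × 30.87 = 111132 m.
ΔN = Δφ × 111132 = 277.8 m; ΔE = Δλ × 111132 × cos(-32.5434°) = -0.0012 × 111132 × 0.842984 = -112.4 m.
Distance = √(ΔE² + ΔN²) = √((-112.4)² + 277.8²) = 299.7 m.

300 m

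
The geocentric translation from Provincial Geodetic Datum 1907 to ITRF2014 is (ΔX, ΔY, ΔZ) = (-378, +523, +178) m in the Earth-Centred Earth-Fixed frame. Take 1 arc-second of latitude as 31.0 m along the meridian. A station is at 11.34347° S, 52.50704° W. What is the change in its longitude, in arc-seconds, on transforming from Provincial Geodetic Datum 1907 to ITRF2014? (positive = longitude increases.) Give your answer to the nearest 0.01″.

Δλ = 0.61″

sin φ = -0.196690, cos φ = 0.980466, sin λ = -0.793428, cos λ = 0.608664.
East component: ΔE = −sin λ·ΔX + cos λ·ΔY = −(-0.793428)(-378) + (0.608664)(523) = 18.42 m.
1° of latitude spans 3600 × 31.00 = 111600 m; at latitude φ, 1° of longitude spans that × cos φ = 109420.0 m, so Δλ = 18.42 / 109420.0 × 3600 = 0.606″.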